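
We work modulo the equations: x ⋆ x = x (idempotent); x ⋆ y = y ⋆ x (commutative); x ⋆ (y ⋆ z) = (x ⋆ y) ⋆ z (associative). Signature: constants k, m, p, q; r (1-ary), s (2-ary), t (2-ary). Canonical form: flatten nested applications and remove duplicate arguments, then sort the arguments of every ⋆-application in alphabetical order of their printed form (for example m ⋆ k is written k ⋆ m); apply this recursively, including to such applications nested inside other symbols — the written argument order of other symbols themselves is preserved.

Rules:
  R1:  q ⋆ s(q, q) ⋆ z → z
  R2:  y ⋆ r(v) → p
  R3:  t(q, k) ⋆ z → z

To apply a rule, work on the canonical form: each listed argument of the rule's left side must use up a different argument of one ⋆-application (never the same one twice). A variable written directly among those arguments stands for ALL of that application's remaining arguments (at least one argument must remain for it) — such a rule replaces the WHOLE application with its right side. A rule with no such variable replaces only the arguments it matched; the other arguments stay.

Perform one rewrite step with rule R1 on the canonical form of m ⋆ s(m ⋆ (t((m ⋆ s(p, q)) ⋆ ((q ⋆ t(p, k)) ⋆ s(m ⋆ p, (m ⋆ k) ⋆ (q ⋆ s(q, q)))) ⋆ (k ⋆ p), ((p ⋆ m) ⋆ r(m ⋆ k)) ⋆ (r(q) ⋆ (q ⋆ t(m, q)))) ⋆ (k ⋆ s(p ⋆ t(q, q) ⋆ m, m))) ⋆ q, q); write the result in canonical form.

Canonical form:  m ⋆ s(k ⋆ m ⋆ q ⋆ s(m ⋆ p ⋆ t(q, q), m) ⋆ t(k ⋆ m ⋆ p ⋆ q ⋆ s(m ⋆ p, k ⋆ m ⋆ q ⋆ s(q, q)) ⋆ s(p, q) ⋆ t(p, k), m ⋆ p ⋆ q ⋆ r(k ⋆ m) ⋆ r(q) ⋆ t(m, q)), q)
Apply R1:  consuming q, s(q, q);  z := k ⋆ m
Every leftover argument binds to the variable; the entire application is replaced.
Result:  m ⋆ s(k ⋆ m ⋆ q ⋆ s(m ⋆ p ⋆ t(q, q), m) ⋆ t(k ⋆ m ⋆ p ⋆ q ⋆ s(m ⋆ p, k ⋆ m) ⋆ s(p, q) ⋆ t(p, k), m ⋆ p ⋆ q ⋆ r(k ⋆ m) ⋆ r(q) ⋆ t(m, q)), q)

Answer: m ⋆ s(k ⋆ m ⋆ q ⋆ s(m ⋆ p ⋆ t(q, q), m) ⋆ t(k ⋆ m ⋆ p ⋆ q ⋆ s(m ⋆ p, k ⋆ m) ⋆ s(p, q) ⋆ t(p, k), m ⋆ p ⋆ q ⋆ r(k ⋆ m) ⋆ r(q) ⋆ t(m, q)), q)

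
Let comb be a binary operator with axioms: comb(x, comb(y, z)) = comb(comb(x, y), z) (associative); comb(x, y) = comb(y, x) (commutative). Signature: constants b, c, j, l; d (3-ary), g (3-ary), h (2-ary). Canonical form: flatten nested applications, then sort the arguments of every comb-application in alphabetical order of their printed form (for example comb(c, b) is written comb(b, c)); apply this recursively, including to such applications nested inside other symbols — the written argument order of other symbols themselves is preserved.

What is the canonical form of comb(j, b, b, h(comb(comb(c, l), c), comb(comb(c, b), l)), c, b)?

Inside:  h(comb(comb(c, l), c), comb(comb(c, b), l))  →  h(comb(c, c, l), comb(b, c, l))
Sort arguments:  comb(b, b, b, c, h(comb(c, c, l), comb(b, c, l)), j)

Answer: comb(b, b, b, c, h(comb(c, c, l), comb(b, c, l)), j)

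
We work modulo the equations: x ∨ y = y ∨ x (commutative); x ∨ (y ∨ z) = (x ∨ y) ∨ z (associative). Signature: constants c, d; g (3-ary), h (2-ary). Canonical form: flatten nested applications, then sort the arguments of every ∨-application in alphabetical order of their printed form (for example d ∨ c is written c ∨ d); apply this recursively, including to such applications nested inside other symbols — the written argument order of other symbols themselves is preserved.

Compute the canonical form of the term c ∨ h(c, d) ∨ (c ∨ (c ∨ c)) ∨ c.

Answer: c ∨ c ∨ c ∨ c ∨ c ∨ h(c, d)

Derivation:
Merge nested applications:  c ∨ h(c, d) ∨ c ∨ c ∨ c ∨ c
Order the arguments:  c ∨ c ∨ c ∨ c ∨ c ∨ h(c, d)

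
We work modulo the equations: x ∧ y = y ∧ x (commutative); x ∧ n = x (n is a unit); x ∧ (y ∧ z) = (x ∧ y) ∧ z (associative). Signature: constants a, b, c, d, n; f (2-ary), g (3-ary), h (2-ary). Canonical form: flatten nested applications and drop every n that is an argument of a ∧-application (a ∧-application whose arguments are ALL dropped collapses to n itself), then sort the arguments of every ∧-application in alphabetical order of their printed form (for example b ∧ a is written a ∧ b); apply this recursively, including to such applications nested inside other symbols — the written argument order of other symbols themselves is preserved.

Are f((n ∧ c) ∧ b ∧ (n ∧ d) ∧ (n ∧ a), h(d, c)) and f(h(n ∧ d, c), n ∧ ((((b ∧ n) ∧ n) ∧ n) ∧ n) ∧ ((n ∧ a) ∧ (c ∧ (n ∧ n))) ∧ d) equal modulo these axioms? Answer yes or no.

Answer: no — f(a ∧ b ∧ c ∧ d, h(d, c)) vs f(h(d, c), a ∧ b ∧ c ∧ d)

Derivation:
Left:  f((n ∧ c) ∧ b ∧ (n ∧ d) ∧ (n ∧ a), h(d, c))
  Descend into:  (n ∧ c) ∧ b ∧ (n ∧ d) ∧ (n ∧ a)
  Merge nested applications:  n ∧ c ∧ b ∧ n ∧ d ∧ n ∧ a
  Units out:  drop n (×3)
  Sort arguments:  a ∧ b ∧ c ∧ d
  Put back:  f(a ∧ b ∧ c ∧ d, h(d, c))
Right:  f(h(n ∧ d, c), n ∧ ((((b ∧ n) ∧ n) ∧ n) ∧ n) ∧ ((n ∧ a) ∧ (c ∧ (n ∧ n))) ∧ d)
  Focus inside:  n ∧ ((((b ∧ n) ∧ n) ∧ n) ∧ n) ∧ ((n ∧ a) ∧ (c ∧ (n ∧ n))) ∧ d
  Flatten:  n ∧ b ∧ n ∧ n ∧ n ∧ n ∧ n ∧ a ∧ c ∧ n ∧ n ∧ d
  Units out:  drop n (×8)
  Sort arguments:  a ∧ b ∧ c ∧ d
  Rebuild:  f(h(d, c), a ∧ b ∧ c ∧ d)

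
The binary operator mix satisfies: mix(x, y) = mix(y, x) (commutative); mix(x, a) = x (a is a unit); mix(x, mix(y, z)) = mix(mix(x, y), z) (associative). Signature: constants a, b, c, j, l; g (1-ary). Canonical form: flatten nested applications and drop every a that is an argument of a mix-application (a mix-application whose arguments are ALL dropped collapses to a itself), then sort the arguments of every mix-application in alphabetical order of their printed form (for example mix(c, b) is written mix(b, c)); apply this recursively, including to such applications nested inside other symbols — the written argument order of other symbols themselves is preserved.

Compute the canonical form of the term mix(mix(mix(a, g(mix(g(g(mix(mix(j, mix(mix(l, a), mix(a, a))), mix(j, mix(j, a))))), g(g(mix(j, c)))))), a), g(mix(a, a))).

Un-nest:  mix(a, g(mix(g(g(mix(mix(j, mix(mix(l, a), mix(a, a))), mix(j, mix(j, a))))), g(g(mix(j, c))))), a, g(mix(a, a)))
Canonicalize subterm:  g(mix(g(g(mix(mix(j, mix(mix(l, a), mix(a, a))), mix(j, mix(j, a))))), g(g(mix(j, c)))))  →  g(mix(g(g(mix(c, j))), g(g(mix(j, j, j, l)))))
Canonicalize subterm:  g(mix(a, a))  →  g(a)
Unit:  drop a (×2)
Order the arguments:  mix(g(a), g(mix(g(g(mix(c, j))), g(g(mix(j, j, j, l))))))

Answer: mix(g(a), g(mix(g(g(mix(c, j))), g(g(mix(j, j, j, l))))))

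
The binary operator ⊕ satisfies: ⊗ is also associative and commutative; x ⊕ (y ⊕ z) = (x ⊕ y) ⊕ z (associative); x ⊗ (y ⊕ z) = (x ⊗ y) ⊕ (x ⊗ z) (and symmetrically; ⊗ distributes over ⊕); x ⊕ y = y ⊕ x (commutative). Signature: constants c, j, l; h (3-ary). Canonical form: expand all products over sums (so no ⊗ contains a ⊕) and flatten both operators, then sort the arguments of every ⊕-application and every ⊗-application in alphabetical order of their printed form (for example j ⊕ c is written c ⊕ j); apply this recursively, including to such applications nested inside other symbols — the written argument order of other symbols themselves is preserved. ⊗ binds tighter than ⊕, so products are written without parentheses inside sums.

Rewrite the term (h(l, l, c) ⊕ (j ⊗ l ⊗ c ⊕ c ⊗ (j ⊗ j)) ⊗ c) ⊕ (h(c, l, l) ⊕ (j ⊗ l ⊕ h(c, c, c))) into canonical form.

Answer: c ⊗ c ⊗ j ⊗ j ⊕ c ⊗ c ⊗ j ⊗ l ⊕ h(c, c, c) ⊕ h(c, l, l) ⊕ h(l, l, c) ⊕ j ⊗ l

Derivation:
Expand products over sums:  h(l, l, c) ⊕ c ⊗ c ⊗ j ⊗ l ⊕ c ⊗ c ⊗ j ⊗ j ⊕ h(c, l, l) ⊕ j ⊗ l ⊕ h(c, c, c)
Sort:  c ⊗ c ⊗ j ⊗ j ⊕ c ⊗ c ⊗ j ⊗ l ⊕ h(c, c, c) ⊕ h(c, l, l) ⊕ h(l, l, c) ⊕ j ⊗ l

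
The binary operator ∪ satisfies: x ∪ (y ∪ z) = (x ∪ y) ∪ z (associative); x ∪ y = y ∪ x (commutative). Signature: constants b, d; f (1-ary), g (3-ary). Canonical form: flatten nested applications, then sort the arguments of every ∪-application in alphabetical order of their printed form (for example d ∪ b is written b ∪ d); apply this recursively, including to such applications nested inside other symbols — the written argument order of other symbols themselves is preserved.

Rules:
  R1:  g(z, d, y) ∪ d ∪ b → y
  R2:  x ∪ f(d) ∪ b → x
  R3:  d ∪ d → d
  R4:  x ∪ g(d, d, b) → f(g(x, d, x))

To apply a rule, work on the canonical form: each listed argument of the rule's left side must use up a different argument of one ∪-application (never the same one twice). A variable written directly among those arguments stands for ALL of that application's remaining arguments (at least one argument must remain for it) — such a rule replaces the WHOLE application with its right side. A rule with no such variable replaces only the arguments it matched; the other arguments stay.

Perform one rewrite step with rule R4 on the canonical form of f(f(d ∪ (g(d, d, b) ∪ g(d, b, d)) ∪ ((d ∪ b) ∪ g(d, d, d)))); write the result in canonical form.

Answer: f(f(f(g(b ∪ d ∪ d ∪ g(d, b, d) ∪ g(d, d, d), d, b ∪ d ∪ d ∪ g(d, b, d) ∪ g(d, d, d)))))

Derivation:
Canonical form:  f(f(b ∪ d ∪ d ∪ g(d, b, d) ∪ g(d, d, b) ∪ g(d, d, d)))
Apply R4:  consuming g(d, d, b);  x := b ∪ d ∪ d ∪ g(d, b, d) ∪ g(d, d, d)
Every leftover argument binds to the variable; the entire application is replaced.
Result:  f(f(f(g(b ∪ d ∪ d ∪ g(d, b, d) ∪ g(d, d, d), d, b ∪ d ∪ d ∪ g(d, b, d) ∪ g(d, d, d)))))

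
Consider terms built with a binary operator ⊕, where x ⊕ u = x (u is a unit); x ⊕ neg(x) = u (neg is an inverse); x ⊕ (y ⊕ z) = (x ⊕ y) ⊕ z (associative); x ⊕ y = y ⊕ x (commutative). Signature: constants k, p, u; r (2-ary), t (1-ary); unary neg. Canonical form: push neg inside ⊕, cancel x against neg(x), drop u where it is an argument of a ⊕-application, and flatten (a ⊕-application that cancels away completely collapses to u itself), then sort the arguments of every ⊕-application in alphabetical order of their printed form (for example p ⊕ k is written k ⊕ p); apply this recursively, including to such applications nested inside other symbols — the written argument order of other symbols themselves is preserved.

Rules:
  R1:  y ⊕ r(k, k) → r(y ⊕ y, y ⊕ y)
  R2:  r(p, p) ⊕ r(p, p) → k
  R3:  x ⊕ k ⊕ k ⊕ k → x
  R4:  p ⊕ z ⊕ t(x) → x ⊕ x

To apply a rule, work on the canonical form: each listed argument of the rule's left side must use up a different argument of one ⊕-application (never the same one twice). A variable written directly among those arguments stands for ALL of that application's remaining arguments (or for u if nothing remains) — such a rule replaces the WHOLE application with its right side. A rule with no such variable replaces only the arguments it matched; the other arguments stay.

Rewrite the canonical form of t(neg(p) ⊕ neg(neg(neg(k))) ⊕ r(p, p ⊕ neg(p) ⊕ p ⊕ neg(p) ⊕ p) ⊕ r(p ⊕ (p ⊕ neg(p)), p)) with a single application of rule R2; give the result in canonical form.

Answer: t(neg(p))

Derivation:
Canonical form:  t(neg(k) ⊕ neg(p) ⊕ r(p, p) ⊕ r(p, p))
Match R2:  consume r(p, p), r(p, p)
Result:  t(neg(p))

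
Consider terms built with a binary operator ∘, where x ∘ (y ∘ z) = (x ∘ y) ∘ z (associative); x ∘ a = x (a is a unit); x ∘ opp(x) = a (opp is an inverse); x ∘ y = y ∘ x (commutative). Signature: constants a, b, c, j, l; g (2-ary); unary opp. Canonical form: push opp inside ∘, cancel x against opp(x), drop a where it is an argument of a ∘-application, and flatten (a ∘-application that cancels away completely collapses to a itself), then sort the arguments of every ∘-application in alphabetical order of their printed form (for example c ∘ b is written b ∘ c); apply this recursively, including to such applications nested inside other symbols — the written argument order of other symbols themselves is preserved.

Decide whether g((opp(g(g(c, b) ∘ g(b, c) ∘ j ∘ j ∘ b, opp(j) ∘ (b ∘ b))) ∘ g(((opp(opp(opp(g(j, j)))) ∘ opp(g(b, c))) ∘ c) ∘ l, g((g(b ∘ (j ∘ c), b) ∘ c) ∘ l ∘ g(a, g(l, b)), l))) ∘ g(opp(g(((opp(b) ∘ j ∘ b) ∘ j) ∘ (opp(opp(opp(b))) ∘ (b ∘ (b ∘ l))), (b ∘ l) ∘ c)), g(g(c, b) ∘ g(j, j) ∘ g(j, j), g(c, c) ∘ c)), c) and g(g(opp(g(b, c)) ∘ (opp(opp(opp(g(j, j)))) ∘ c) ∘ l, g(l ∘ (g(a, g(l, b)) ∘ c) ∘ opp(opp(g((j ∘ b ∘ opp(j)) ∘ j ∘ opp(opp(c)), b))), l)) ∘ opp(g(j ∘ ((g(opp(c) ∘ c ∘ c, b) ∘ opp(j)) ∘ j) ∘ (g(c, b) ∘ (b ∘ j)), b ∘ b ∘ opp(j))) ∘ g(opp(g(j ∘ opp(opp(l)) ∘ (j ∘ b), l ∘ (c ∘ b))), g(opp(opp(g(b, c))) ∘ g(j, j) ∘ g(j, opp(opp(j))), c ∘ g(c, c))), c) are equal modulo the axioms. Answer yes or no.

Answer: no — g(g(c ∘ l ∘ opp(g(b, c)) ∘ opp(g(j, j)), g(c ∘ g(a, g(l, b)) ∘ g(b ∘ c ∘ j, b) ∘ l, l)) ∘ g(opp(g(b ∘ j ∘ j ∘ l, b ∘ c ∘ l)), g(g(c, b) ∘ g(j, j) ∘ g(j, j), c ∘ g(c, c))) ∘ opp(g(b ∘ g(b, c) ∘ g(c, b) ∘ j ∘ j, b ∘ b ∘ opp(j))), c) vs g(g(c ∘ l ∘ opp(g(b, c)) ∘ opp(g(j, j)), g(c ∘ g(a, g(l, b)) ∘ g(b ∘ c ∘ j, b) ∘ l, l)) ∘ g(opp(g(b ∘ j ∘ j ∘ l, b ∘ c ∘ l)), g(g(b, c) ∘ g(j, j) ∘ g(j, j), c ∘ g(c, c))) ∘ opp(g(b ∘ g(c, b) ∘ g(c, b) ∘ j ∘ j, b ∘ b ∘ opp(j))), c)

Derivation:
Left:  g((opp(g(g(c, b) ∘ g(b, c) ∘ j ∘ j ∘ b, opp(j) ∘ (b ∘ b))) ∘ g(((opp(opp(opp(g(j, j)))) ∘ opp(g(b, c))) ∘ c) ∘ l, g((g(b ∘ (j ∘ c), b) ∘ c) ∘ l ∘ g(a, g(l, b)), l))) ∘ g(opp(g(((opp(b) ∘ j ∘ b) ∘ j) ∘ (opp(opp(opp(b))) ∘ (b ∘ (b ∘ l))), (b ∘ l) ∘ c)), g(g(c, b) ∘ g(j, j) ∘ g(j, j), g(c, c) ∘ c)), c)
  Work inside:  (opp(g(g(c, b) ∘ g(b, c) ∘ j ∘ j ∘ b, opp(j) ∘ (b ∘ b))) ∘ g(((opp(opp(opp(g(j, j)))) ∘ opp(g(b, c))) ∘ c) ∘ l, g((g(b ∘ (j ∘ c), b) ∘ c) ∘ l ∘ g(a, g(l, b)), l))) ∘ g(opp(g(((opp(b) ∘ j ∘ b) ∘ j) ∘ (opp(opp(opp(b))) ∘ (b ∘ (b ∘ l))), (b ∘ l) ∘ c)), g(g(c, b) ∘ g(j, j) ∘ g(j, j), g(c, c) ∘ c))
  Push opp inside:  distribute opp over ∘ and collapse double opp
  Collect:  opp(g(b ∘ g(b, c) ∘ g(c, b) ∘ j ∘ j, b ∘ b ∘ opp(j))) ∘ g(c ∘ l ∘ opp(g(b, c)) ∘ opp(g(j, j)), g(c ∘ g(a, g(l, b)) ∘ g(b ∘ c ∘ j, b) ∘ l, l)) ∘ g(opp(g(b ∘ j ∘ j ∘ l, b ∘ c ∘ l)), g(g(c, b) ∘ g(j, j) ∘ g(j, j), c ∘ g(c, c)))
  Order the arguments:  g(c ∘ l ∘ opp(g(b, c)) ∘ opp(g(j, j)), g(c ∘ g(a, g(l, b)) ∘ g(b ∘ c ∘ j, b) ∘ l, l)) ∘ g(opp(g(b ∘ j ∘ j ∘ l, b ∘ c ∘ l)), g(g(c, b) ∘ g(j, j) ∘ g(j, j), c ∘ g(c, c))) ∘ opp(g(b ∘ g(b, c) ∘ g(c, b) ∘ j ∘ j, b ∘ b ∘ opp(j)))
  Reassemble:  g(g(c ∘ l ∘ opp(g(b, c)) ∘ opp(g(j, j)), g(c ∘ g(a, g(l, b)) ∘ g(b ∘ c ∘ j, b) ∘ l, l)) ∘ g(opp(g(b ∘ j ∘ j ∘ l, b ∘ c ∘ l)), g(g(c, b) ∘ g(j, j) ∘ g(j, j), c ∘ g(c, c))) ∘ opp(g(b ∘ g(b, c) ∘ g(c, b) ∘ j ∘ j, b ∘ b ∘ opp(j))), c)
Right:  g(g(opp(g(b, c)) ∘ (opp(opp(opp(g(j, j)))) ∘ c) ∘ l, g(l ∘ (g(a, g(l, b)) ∘ c) ∘ opp(opp(g((j ∘ b ∘ opp(j)) ∘ j ∘ opp(opp(c)), b))), l)) ∘ opp(g(j ∘ ((g(opp(c) ∘ c ∘ c, b) ∘ opp(j)) ∘ j) ∘ (g(c, b) ∘ (b ∘ j)), b ∘ b ∘ opp(j))) ∘ g(opp(g(j ∘ opp(opp(l)) ∘ (j ∘ b), l ∘ (c ∘ b))), g(opp(opp(g(b, c))) ∘ g(j, j) ∘ g(j, opp(opp(j))), c ∘ g(c, c))), c)
  Focus inside:  g(opp(g(b, c)) ∘ (opp(opp(opp(g(j, j)))) ∘ c) ∘ l, g(l ∘ (g(a, g(l, b)) ∘ c) ∘ opp(opp(g((j ∘ b ∘ opp(j)) ∘ j ∘ opp(opp(c)), b))), l)) ∘ opp(g(j ∘ ((g(opp(c) ∘ c ∘ c, b) ∘ opp(j)) ∘ j) ∘ (g(c, b) ∘ (b ∘ j)), b ∘ b ∘ opp(j))) ∘ g(opp(g(j ∘ opp(opp(l)) ∘ (j ∘ b), l ∘ (c ∘ b))), g(opp(opp(g(b, c))) ∘ g(j, j) ∘ g(j, opp(opp(j))), c ∘ g(c, c)))
  Push opp inside:  distribute opp over ∘ and collapse double opp
  Collect:  g(c ∘ l ∘ opp(g(b, c)) ∘ opp(g(j, j)), g(c ∘ g(a, g(l, b)) ∘ g(b ∘ c ∘ j, b) ∘ l, l)) ∘ opp(g(b ∘ g(c, b) ∘ g(c, b) ∘ j ∘ j, b ∘ b ∘ opp(j))) ∘ g(opp(g(b ∘ j ∘ j ∘ l, b ∘ c ∘ l)), g(g(b, c) ∘ g(j, j) ∘ g(j, j), c ∘ g(c, c)))
  Order the arguments:  g(c ∘ l ∘ opp(g(b, c)) ∘ opp(g(j, j)), g(c ∘ g(a, g(l, b)) ∘ g(b ∘ c ∘ j, b) ∘ l, l)) ∘ g(opp(g(b ∘ j ∘ j ∘ l, b ∘ c ∘ l)), g(g(b, c) ∘ g(j, j) ∘ g(j, j), c ∘ g(c, c))) ∘ opp(g(b ∘ g(c, b) ∘ g(c, b) ∘ j ∘ j, b ∘ b ∘ opp(j)))
  Reassemble:  g(g(c ∘ l ∘ opp(g(b, c)) ∘ opp(g(j, j)), g(c ∘ g(a, g(l, b)) ∘ g(b ∘ c ∘ j, b) ∘ l, l)) ∘ g(opp(g(b ∘ j ∘ j ∘ l, b ∘ c ∘ l)), g(g(b, c) ∘ g(j, j) ∘ g(j, j), c ∘ g(c, c))) ∘ opp(g(b ∘ g(c, b) ∘ g(c, b) ∘ j ∘ j, b ∘ b ∘ opp(j))), c)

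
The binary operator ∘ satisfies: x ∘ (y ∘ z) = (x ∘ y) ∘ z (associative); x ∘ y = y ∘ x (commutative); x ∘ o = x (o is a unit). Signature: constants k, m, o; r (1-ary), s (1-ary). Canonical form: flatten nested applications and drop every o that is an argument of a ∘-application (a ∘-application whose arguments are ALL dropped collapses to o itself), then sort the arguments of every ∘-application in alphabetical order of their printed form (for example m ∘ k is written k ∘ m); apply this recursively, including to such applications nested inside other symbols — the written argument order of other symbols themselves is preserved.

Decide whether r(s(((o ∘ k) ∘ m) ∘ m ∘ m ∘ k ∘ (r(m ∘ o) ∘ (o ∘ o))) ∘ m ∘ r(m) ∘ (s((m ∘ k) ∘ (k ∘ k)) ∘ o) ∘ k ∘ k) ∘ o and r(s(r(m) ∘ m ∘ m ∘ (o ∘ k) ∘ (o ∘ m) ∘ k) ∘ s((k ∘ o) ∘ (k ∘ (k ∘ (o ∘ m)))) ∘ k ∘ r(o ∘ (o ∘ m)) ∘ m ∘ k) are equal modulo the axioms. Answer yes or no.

Answer: yes — both canonical forms are r(k ∘ k ∘ m ∘ r(m) ∘ s(k ∘ k ∘ k ∘ m) ∘ s(k ∘ k ∘ m ∘ m ∘ m ∘ r(m)))

Derivation:
Left:  r(s(((o ∘ k) ∘ m) ∘ m ∘ m ∘ k ∘ (r(m ∘ o) ∘ (o ∘ o))) ∘ m ∘ r(m) ∘ (s((m ∘ k) ∘ (k ∘ k)) ∘ o) ∘ k ∘ k) ∘ o
  Inside:  r(s(((o ∘ k) ∘ m) ∘ m ∘ m ∘ k ∘ (r(m ∘ o) ∘ (o ∘ o))) ∘ m ∘ r(m) ∘ (s((m ∘ k) ∘ (k ∘ k)) ∘ o) ∘ k ∘ k)  →  r(k ∘ k ∘ m ∘ r(m) ∘ s(k ∘ k ∘ k ∘ m) ∘ s(k ∘ k ∘ m ∘ m ∘ m ∘ r(m)))
  Unit:  drop o
  Order the arguments:  r(k ∘ k ∘ m ∘ r(m) ∘ s(k ∘ k ∘ k ∘ m) ∘ s(k ∘ k ∘ m ∘ m ∘ m ∘ r(m)))
Right:  r(s(r(m) ∘ m ∘ m ∘ (o ∘ k) ∘ (o ∘ m) ∘ k) ∘ s((k ∘ o) ∘ (k ∘ (k ∘ (o ∘ m)))) ∘ k ∘ r(o ∘ (o ∘ m)) ∘ m ∘ k)
  Descend into:  s(r(m) ∘ m ∘ m ∘ (o ∘ k) ∘ (o ∘ m) ∘ k) ∘ s((k ∘ o) ∘ (k ∘ (k ∘ (o ∘ m)))) ∘ k ∘ r(o ∘ (o ∘ m)) ∘ m ∘ k
  Simplify inside:  s(r(m) ∘ m ∘ m ∘ (o ∘ k) ∘ (o ∘ m) ∘ k)  →  s(k ∘ k ∘ m ∘ m ∘ m ∘ r(m))
  Inside:  s((k ∘ o) ∘ (k ∘ (k ∘ (o ∘ m))))  →  s(k ∘ k ∘ k ∘ m)
  Inside:  r(o ∘ (o ∘ m))  →  r(m)
  Sort:  k ∘ k ∘ m ∘ r(m) ∘ s(k ∘ k ∘ k ∘ m) ∘ s(k ∘ k ∘ m ∘ m ∘ m ∘ r(m))
  Put back:  r(k ∘ k ∘ m ∘ r(m) ∘ s(k ∘ k ∘ k ∘ m) ∘ s(k ∘ k ∘ m ∘ m ∘ m ∘ r(m)))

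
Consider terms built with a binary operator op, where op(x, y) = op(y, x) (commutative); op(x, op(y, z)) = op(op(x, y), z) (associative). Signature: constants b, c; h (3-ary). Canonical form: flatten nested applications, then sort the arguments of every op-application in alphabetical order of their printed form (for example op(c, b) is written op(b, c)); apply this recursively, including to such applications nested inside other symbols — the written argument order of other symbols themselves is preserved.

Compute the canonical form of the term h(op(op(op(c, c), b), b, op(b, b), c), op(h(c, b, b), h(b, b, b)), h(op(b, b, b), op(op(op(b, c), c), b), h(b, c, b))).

Answer: h(op(b, b, b, b, c, c, c), op(h(b, b, b), h(c, b, b)), h(op(b, b, b), op(b, b, c, c), h(b, c, b)))

Derivation:
Work inside:  op(op(op(c, c), b), b, op(b, b), c)
Un-nest:  op(c, c, b, b, b, b, c)
Order the arguments:  op(b, b, b, b, c, c, c)
Rebuild:  h(op(b, b, b, b, c, c, c), op(h(b, b, b), h(c, b, b)), h(op(b, b, b), op(b, b, c, c), h(b, c, b)))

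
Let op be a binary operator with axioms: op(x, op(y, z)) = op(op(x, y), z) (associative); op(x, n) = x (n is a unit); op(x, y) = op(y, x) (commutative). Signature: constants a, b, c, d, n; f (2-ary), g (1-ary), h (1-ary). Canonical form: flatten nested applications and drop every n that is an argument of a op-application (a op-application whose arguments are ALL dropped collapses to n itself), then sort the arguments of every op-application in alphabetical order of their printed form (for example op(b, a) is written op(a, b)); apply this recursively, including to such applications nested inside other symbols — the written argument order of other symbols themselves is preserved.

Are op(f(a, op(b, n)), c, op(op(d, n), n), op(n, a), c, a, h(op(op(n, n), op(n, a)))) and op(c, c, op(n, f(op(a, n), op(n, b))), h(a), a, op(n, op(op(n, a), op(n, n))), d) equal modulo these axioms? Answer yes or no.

Answer: yes — both canonical forms are op(a, a, c, c, d, f(a, b), h(a))

Derivation:
Left:  op(f(a, op(b, n)), c, op(op(d, n), n), op(n, a), c, a, h(op(op(n, n), op(n, a))))
  Flatten:  op(f(a, op(b, n)), c, d, n, n, n, a, c, a, h(op(op(n, n), op(n, a))))
  Canonicalize subterm:  f(a, op(b, n))  →  f(a, b)
  Canonicalize subterm:  h(op(op(n, n), op(n, a)))  →  h(a)
  Drop the unit:  drop n (×3)
  Sort:  op(a, a, c, c, d, f(a, b), h(a))
Right:  op(c, c, op(n, f(op(a, n), op(n, b))), h(a), a, op(n, op(op(n, a), op(n, n))), d)
  Merge nested applications:  op(c, c, n, f(op(a, n), op(n, b)), h(a), a, n, n, a, n, n, d)
  Canonicalize subterm:  f(op(a, n), op(n, b))  →  f(a, b)
  Units out:  drop n (×5)
  Sort:  op(a, a, c, c, d, f(a, b), h(a))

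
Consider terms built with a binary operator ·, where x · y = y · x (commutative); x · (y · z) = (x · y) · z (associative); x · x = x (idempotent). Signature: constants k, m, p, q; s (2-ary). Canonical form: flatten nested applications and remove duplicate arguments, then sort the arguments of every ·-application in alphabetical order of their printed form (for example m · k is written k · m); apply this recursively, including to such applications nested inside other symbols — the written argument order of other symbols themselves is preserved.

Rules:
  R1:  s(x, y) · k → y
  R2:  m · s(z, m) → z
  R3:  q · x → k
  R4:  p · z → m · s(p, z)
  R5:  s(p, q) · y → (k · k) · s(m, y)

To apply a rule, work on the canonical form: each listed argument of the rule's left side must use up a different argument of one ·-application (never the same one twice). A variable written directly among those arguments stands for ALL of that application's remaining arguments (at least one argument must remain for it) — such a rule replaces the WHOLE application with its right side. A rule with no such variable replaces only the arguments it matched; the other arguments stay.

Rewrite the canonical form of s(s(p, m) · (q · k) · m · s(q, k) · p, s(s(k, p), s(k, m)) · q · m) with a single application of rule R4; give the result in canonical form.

Canonical form:  s(k · m · p · q · s(p, m) · s(q, k), m · q · s(s(k, p), s(k, m)))
Match R4:  consume p;  z := k · m · q · s(p, m) · s(q, k)
The extension variable absorbs all remaining arguments, so the whole application is rewritten.
Result:  s(m · s(p, k · m · q · s(p, m) · s(q, k)), m · q · s(s(k, p), s(k, m)))

Answer: s(m · s(p, k · m · q · s(p, m) · s(q, k)), m · q · s(s(k, p), s(k, m)))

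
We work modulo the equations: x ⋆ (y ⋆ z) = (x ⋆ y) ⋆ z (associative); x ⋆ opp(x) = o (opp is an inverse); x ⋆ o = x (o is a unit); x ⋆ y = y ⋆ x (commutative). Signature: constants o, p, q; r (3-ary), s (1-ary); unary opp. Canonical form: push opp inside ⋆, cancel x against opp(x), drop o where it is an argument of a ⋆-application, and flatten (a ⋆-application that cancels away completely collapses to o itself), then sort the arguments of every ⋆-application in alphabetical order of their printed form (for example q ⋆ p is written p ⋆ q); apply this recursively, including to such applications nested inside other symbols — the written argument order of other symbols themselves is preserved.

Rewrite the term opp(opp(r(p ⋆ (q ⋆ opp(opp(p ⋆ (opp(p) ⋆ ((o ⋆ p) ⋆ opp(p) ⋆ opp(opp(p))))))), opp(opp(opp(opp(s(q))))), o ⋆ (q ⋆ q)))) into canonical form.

Push opp inside:  distribute opp over ⋆ and collapse double opp
Collect:  r(p ⋆ p ⋆ q, s(q), q ⋆ q)

Answer: r(p ⋆ p ⋆ q, s(q), q ⋆ q)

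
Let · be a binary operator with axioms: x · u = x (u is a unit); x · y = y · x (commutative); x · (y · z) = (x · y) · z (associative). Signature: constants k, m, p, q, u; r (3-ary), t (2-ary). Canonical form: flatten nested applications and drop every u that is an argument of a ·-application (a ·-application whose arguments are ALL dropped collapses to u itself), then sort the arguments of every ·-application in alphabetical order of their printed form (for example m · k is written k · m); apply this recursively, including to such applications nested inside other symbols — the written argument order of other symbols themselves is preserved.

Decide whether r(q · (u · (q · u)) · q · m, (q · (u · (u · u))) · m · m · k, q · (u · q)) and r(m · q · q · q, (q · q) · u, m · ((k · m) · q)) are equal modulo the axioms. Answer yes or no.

Left:  r(q · (u · (q · u)) · q · m, (q · (u · (u · u))) · m · m · k, q · (u · q))
  Focus inside:  (q · (u · (u · u))) · m · m · k
  Flatten:  q · u · u · u · m · m · k
  Drop the unit:  drop u (×3)
  Sort:  k · m · m · q
  Reassemble:  r(m · q · q · q, k · m · m · q, q · q)
Right:  r(m · q · q · q, (q · q) · u, m · ((k · m) · q))
  Focus inside:  m · ((k · m) · q)
  Merge nested applications:  m · k · m · q
  Order the arguments:  k · m · m · q
  Put back:  r(m · q · q · q, q · q, k · m · m · q)

Answer: no — r(m · q · q · q, k · m · m · q, q · q) vs r(m · q · q · q, q · q, k · m · m · q)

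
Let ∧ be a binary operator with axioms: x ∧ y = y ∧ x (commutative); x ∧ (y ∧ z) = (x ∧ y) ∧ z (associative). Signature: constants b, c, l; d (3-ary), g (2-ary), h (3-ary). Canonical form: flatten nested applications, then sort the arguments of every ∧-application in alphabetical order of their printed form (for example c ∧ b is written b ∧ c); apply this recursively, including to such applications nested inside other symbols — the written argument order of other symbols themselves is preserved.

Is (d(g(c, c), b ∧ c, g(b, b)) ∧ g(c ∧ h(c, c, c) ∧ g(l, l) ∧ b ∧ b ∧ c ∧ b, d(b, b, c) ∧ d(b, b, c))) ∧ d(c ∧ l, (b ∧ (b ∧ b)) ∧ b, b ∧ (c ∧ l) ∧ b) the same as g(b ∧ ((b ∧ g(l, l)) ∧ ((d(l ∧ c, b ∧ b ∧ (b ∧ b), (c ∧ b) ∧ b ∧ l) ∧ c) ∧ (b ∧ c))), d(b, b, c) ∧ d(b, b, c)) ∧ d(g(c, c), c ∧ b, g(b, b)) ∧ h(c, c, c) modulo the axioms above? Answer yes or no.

Left:  (d(g(c, c), b ∧ c, g(b, b)) ∧ g(c ∧ h(c, c, c) ∧ g(l, l) ∧ b ∧ b ∧ c ∧ b, d(b, b, c) ∧ d(b, b, c))) ∧ d(c ∧ l, (b ∧ (b ∧ b)) ∧ b, b ∧ (c ∧ l) ∧ b)
  Flatten:  d(g(c, c), b ∧ c, g(b, b)) ∧ g(c ∧ h(c, c, c) ∧ g(l, l) ∧ b ∧ b ∧ c ∧ b, d(b, b, c) ∧ d(b, b, c)) ∧ d(c ∧ l, (b ∧ (b ∧ b)) ∧ b, b ∧ (c ∧ l) ∧ b)
  Simplify inside:  g(c ∧ h(c, c, c) ∧ g(l, l) ∧ b ∧ b ∧ c ∧ b, d(b, b, c) ∧ d(b, b, c))  →  g(b ∧ b ∧ b ∧ c ∧ c ∧ g(l, l) ∧ h(c, c, c), d(b, b, c) ∧ d(b, b, c))
  Simplify inside:  d(c ∧ l, (b ∧ (b ∧ b)) ∧ b, b ∧ (c ∧ l) ∧ b)  →  d(c ∧ l, b ∧ b ∧ b ∧ b, b ∧ b ∧ c ∧ l)
  Order the arguments:  d(c ∧ l, b ∧ b ∧ b ∧ b, b ∧ b ∧ c ∧ l) ∧ d(g(c, c), b ∧ c, g(b, b)) ∧ g(b ∧ b ∧ b ∧ c ∧ c ∧ g(l, l) ∧ h(c, c, c), d(b, b, c) ∧ d(b, b, c))
Right:  g(b ∧ ((b ∧ g(l, l)) ∧ ((d(l ∧ c, b ∧ b ∧ (b ∧ b), (c ∧ b) ∧ b ∧ l) ∧ c) ∧ (b ∧ c))), d(b, b, c) ∧ d(b, b, c)) ∧ d(g(c, c), c ∧ b, g(b, b)) ∧ h(c, c, c)
  Simplify inside:  g(b ∧ ((b ∧ g(l, l)) ∧ ((d(l ∧ c, b ∧ b ∧ (b ∧ b), (c ∧ b) ∧ b ∧ l) ∧ c) ∧ (b ∧ c))), d(b, b, c) ∧ d(b, b, c))  →  g(b ∧ b ∧ b ∧ c ∧ c ∧ d(c ∧ l, b ∧ b ∧ b ∧ b, b ∧ b ∧ c ∧ l) ∧ g(l, l), d(b, b, c) ∧ d(b, b, c))
  Canonicalize subterm:  d(g(c, c), c ∧ b, g(b, b))  →  d(g(c, c), b ∧ c, g(b, b))
  Sort arguments:  d(g(c, c), b ∧ c, g(b, b)) ∧ g(b ∧ b ∧ b ∧ c ∧ c ∧ d(c ∧ l, b ∧ b ∧ b ∧ b, b ∧ b ∧ c ∧ l) ∧ g(l, l), d(b, b, c) ∧ d(b, b, c)) ∧ h(c, c, c)

Answer: no — d(c ∧ l, b ∧ b ∧ b ∧ b, b ∧ b ∧ c ∧ l) ∧ d(g(c, c), b ∧ c, g(b, b)) ∧ g(b ∧ b ∧ b ∧ c ∧ c ∧ g(l, l) ∧ h(c, c, c), d(b, b, c) ∧ d(b, b, c)) vs d(g(c, c), b ∧ c, g(b, b)) ∧ g(b ∧ b ∧ b ∧ c ∧ c ∧ d(c ∧ l, b ∧ b ∧ b ∧ b, b ∧ b ∧ c ∧ l) ∧ g(l, l), d(b, b, c) ∧ d(b, b, c)) ∧ h(c, c, c)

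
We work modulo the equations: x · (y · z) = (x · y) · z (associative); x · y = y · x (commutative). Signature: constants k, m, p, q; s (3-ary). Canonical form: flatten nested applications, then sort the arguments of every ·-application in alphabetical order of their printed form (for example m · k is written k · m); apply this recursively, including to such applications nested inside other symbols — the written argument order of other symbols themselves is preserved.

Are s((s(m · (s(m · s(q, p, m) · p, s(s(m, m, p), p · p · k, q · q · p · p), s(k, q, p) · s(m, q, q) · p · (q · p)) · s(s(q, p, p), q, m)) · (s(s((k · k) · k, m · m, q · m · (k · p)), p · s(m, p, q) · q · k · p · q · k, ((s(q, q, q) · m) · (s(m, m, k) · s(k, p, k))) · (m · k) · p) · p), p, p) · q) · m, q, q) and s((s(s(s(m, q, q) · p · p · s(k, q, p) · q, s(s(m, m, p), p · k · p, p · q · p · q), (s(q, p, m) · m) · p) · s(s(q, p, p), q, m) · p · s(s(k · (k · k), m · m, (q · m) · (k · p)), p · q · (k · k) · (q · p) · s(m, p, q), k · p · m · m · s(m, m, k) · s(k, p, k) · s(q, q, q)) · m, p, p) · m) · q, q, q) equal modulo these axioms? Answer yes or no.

Answer: no — s(m · q · s(m · p · s(m · p · s(q, p, m), s(s(m, m, p), k · p · p, p · p · q · q), p · p · q · s(k, q, p) · s(m, q, q)) · s(s(k · k · k, m · m, k · m · p · q), k · k · p · p · q · q · s(m, p, q), k · m · m · p · s(k, p, k) · s(m, m, k) · s(q, q, q)) · s(s(q, p, p), q, m), p, p), q, q) vs s(m · q · s(m · p · s(p · p · q · s(k, q, p) · s(m, q, q), s(s(m, m, p), k · p · p, p · p · q · q), m · p · s(q, p, m)) · s(s(k · k · k, m · m, k · m · p · q), k · k · p · p · q · q · s(m, p, q), k · m · m · p · s(k, p, k) · s(m, m, k) · s(q, q, q)) · s(s(q, p, p), q, m), p, p), q, q)

Derivation:
Left:  s((s(m · (s(m · s(q, p, m) · p, s(s(m, m, p), p · p · k, q · q · p · p), s(k, q, p) · s(m, q, q) · p · (q · p)) · s(s(q, p, p), q, m)) · (s(s((k · k) · k, m · m, q · m · (k · p)), p · s(m, p, q) · q · k · p · q · k, ((s(q, q, q) · m) · (s(m, m, k) · s(k, p, k))) · (m · k) · p) · p), p, p) · q) · m, q, q)
  Work inside:  (s(m · (s(m · s(q, p, m) · p, s(s(m, m, p), p · p · k, q · q · p · p), s(k, q, p) · s(m, q, q) · p · (q · p)) · s(s(q, p, p), q, m)) · (s(s((k · k) · k, m · m, q · m · (k · p)), p · s(m, p, q) · q · k · p · q · k, ((s(q, q, q) · m) · (s(m, m, k) · s(k, p, k))) · (m · k) · p) · p), p, p) · q) · m
  Merge nested applications:  s(m · (s(m · s(q, p, m) · p, s(s(m, m, p), p · p · k, q · q · p · p), s(k, q, p) · s(m, q, q) · p · (q · p)) · s(s(q, p, p), q, m)) · (s(s((k · k) · k, m · m, q · m · (k · p)), p · s(m, p, q) · q · k · p · q · k, ((s(q, q, q) · m) · (s(m, m, k) · s(k, p, k))) · (m · k) · p) · p), p, p) · q · m
  Canonicalize subterm:  s(m · (s(m · s(q, p, m) · p, s(s(m, m, p), p · p · k, q · q · p · p), s(k, q, p) · s(m, q, q) · p · (q · p)) · s(s(q, p, p), q, m)) · (s(s((k · k) · k, m · m, q · m · (k · p)), p · s(m, p, q) · q · k · p · q · k, ((s(q, q, q) · m) · (s(m, m, k) · s(k, p, k))) · (m · k) · p) · p), p, p)  →  s(m · p · s(m · p · s(q, p, m), s(s(m, m, p), k · p · p, p · p · q · q), p · p · q · s(k, q, p) · s(m, q, q)) · s(s(k · k · k, m · m, k · m · p · q), k · k · p · p · q · q · s(m, p, q), k · m · m · p · s(k, p, k) · s(m, m, k) · s(q, q, q)) · s(s(q, p, p), q, m), p, p)
  Order the arguments:  m · q · s(m · p · s(m · p · s(q, p, m), s(s(m, m, p), k · p · p, p · p · q · q), p · p · q · s(k, q, p) · s(m, q, q)) · s(s(k · k · k, m · m, k · m · p · q), k · k · p · p · q · q · s(m, p, q), k · m · m · p · s(k, p, k) · s(m, m, k) · s(q, q, q)) · s(s(q, p, p), q, m), p, p)
  Reassemble:  s(m · q · s(m · p · s(m · p · s(q, p, m), s(s(m, m, p), k · p · p, p · p · q · q), p · p · q · s(k, q, p) · s(m, q, q)) · s(s(k · k · k, m · m, k · m · p · q), k · k · p · p · q · q · s(m, p, q), k · m · m · p · s(k, p, k) · s(m, m, k) · s(q, q, q)) · s(s(q, p, p), q, m), p, p), q, q)
Right:  s((s(s(s(m, q, q) · p · p · s(k, q, p) · q, s(s(m, m, p), p · k · p, p · q · p · q), (s(q, p, m) · m) · p) · s(s(q, p, p), q, m) · p · s(s(k · (k · k), m · m, (q · m) · (k · p)), p · q · (k · k) · (q · p) · s(m, p, q), k · p · m · m · s(m, m, k) · s(k, p, k) · s(q, q, q)) · m, p, p) · m) · q, q, q)
  Work inside:  (s(s(s(m, q, q) · p · p · s(k, q, p) · q, s(s(m, m, p), p · k · p, p · q · p · q), (s(q, p, m) · m) · p) · s(s(q, p, p), q, m) · p · s(s(k · (k · k), m · m, (q · m) · (k · p)), p · q · (k · k) · (q · p) · s(m, p, q), k · p · m · m · s(m, m, k) · s(k, p, k) · s(q, q, q)) · m, p, p) · m) · q
  Un-nest:  s(s(s(m, q, q) · p · p · s(k, q, p) · q, s(s(m, m, p), p · k · p, p · q · p · q), (s(q, p, m) · m) · p) · s(s(q, p, p), q, m) · p · s(s(k · (k · k), m · m, (q · m) · (k · p)), p · q · (k · k) · (q · p) · s(m, p, q), k · p · m · m · s(m, m, k) · s(k, p, k) · s(q, q, q)) · m, p, p) · m · q
  Canonicalize subterm:  s(s(s(m, q, q) · p · p · s(k, q, p) · q, s(s(m, m, p), p · k · p, p · q · p · q), (s(q, p, m) · m) · p) · s(s(q, p, p), q, m) · p · s(s(k · (k · k), m · m, (q · m) · (k · p)), p · q · (k · k) · (q · p) · s(m, p, q), k · p · m · m · s(m, m, k) · s(k, p, k) · s(q, q, q)) · m, p, p)  →  s(m · p · s(p · p · q · s(k, q, p) · s(m, q, q), s(s(m, m, p), k · p · p, p · p · q · q), m · p · s(q, p, m)) · s(s(k · k · k, m · m, k · m · p · q), k · k · p · p · q · q · s(m, p, q), k · m · m · p · s(k, p, k) · s(m, m, k) · s(q, q, q)) · s(s(q, p, p), q, m), p, p)
  Order the arguments:  m · q · s(m · p · s(p · p · q · s(k, q, p) · s(m, q, q), s(s(m, m, p), k · p · p, p · p · q · q), m · p · s(q, p, m)) · s(s(k · k · k, m · m, k · m · p · q), k · k · p · p · q · q · s(m, p, q), k · m · m · p · s(k, p, k) · s(m, m, k) · s(q, q, q)) · s(s(q, p, p), q, m), p, p)
  Reassemble:  s(m · q · s(m · p · s(p · p · q · s(k, q, p) · s(m, q, q), s(s(m, m, p), k · p · p, p · p · q · q), m · p · s(q, p, m)) · s(s(k · k · k, m · m, k · m · p · q), k · k · p · p · q · q · s(m, p, q), k · m · m · p · s(k, p, k) · s(m, m, k) · s(q, q, q)) · s(s(q, p, p), q, m), p, p), q, q)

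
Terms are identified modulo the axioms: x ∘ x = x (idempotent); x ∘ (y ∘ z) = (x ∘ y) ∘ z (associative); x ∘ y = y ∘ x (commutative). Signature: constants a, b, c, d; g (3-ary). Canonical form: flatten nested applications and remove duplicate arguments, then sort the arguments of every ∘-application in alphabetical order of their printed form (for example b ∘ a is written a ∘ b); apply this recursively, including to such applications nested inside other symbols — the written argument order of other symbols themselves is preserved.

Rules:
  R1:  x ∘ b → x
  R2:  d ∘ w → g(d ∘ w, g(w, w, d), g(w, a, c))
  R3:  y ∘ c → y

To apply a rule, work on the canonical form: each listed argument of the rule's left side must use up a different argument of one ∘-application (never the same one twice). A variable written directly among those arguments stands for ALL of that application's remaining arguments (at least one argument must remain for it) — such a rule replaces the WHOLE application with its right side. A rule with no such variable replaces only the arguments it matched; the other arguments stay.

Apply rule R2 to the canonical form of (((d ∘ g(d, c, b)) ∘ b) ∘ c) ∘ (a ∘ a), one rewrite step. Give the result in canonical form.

Answer: g(a ∘ b ∘ c ∘ d ∘ g(d, c, b), g(a ∘ b ∘ c ∘ g(d, c, b), a ∘ b ∘ c ∘ g(d, c, b), d), g(a ∘ b ∘ c ∘ g(d, c, b), a, c))

Derivation:
Canonical form:  a ∘ b ∘ c ∘ d ∘ g(d, c, b)
R2 matches:  uses d;  w := a ∘ b ∘ c ∘ g(d, c, b)
The extension variable absorbs all remaining arguments, so the whole application is rewritten.
New term:  g(a ∘ b ∘ c ∘ d ∘ g(d, c, b), g(a ∘ b ∘ c ∘ g(d, c, b), a ∘ b ∘ c ∘ g(d, c, b), d), g(a ∘ b ∘ c ∘ g(d, c, b), a, c))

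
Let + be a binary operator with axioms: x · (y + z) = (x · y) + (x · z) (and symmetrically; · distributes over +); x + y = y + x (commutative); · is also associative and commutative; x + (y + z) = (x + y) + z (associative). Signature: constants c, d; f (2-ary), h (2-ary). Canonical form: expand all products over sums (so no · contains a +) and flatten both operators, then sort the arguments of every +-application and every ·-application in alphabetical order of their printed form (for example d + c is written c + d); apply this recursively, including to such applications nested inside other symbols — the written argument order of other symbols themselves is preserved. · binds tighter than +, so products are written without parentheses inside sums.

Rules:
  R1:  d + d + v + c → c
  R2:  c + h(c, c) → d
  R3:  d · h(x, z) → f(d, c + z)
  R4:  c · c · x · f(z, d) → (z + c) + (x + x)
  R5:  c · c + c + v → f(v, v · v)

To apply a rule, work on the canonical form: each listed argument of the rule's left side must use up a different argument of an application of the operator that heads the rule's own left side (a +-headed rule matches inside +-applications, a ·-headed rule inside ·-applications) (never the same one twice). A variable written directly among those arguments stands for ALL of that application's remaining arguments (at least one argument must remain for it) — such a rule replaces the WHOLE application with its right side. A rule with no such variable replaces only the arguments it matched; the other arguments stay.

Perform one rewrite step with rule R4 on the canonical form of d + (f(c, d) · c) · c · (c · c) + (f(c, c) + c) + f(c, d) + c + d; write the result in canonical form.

Answer: c + c + c + c + c · c + c · c + d + d + f(c, c) + f(c, d)

Derivation:
Canonical form:  c + c + c · c · c · c · f(c, d) + d + d + f(c, c) + f(c, d)
R4 matches:  uses c, c, f(c, d);  x := c · c, z := c
Every leftover argument binds to the variable; the entire application is replaced.
New term:  c + c + c + c + c · c + c · c + d + d + f(c, c) + f(c, d)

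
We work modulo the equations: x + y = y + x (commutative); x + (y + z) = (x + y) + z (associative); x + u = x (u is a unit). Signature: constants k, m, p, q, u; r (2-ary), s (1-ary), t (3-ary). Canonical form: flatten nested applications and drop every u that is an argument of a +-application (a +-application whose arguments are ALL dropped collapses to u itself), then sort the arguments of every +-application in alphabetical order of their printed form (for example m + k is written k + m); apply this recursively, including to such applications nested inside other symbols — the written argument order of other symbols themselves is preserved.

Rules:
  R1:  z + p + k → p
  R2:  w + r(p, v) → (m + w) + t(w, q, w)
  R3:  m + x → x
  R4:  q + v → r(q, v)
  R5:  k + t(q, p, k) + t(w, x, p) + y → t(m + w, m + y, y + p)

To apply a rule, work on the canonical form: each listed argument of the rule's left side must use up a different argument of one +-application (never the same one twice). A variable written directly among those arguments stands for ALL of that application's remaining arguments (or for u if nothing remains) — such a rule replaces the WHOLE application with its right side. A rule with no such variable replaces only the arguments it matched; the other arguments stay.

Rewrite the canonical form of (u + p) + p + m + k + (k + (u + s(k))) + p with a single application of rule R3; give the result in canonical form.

Canonical form:  k + k + m + p + p + p + s(k)
R3 matches:  uses m;  x := k + k + p + p + p + s(k)
The variable takes the whole remainder — replace the entire application.
Result:  k + k + p + p + p + s(k)

Answer: k + k + p + p + p + s(k)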